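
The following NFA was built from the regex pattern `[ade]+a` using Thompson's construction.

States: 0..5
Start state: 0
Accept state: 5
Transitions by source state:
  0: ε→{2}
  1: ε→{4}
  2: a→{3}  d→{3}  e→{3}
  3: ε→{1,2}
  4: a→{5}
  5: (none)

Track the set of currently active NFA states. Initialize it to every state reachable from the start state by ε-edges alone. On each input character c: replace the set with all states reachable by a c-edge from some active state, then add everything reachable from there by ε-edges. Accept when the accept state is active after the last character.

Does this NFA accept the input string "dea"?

initial (ε-close {0}): {0,2}
'd' @ 1: {1,2,3,4}
'e' @ 2: {1,2,3,4}
'a' @ 3: {1,2,3,4,5}  (accept∈set)
after full input: {1,2,3,4,5}  (accept=5 in)

Answer: ACCEPT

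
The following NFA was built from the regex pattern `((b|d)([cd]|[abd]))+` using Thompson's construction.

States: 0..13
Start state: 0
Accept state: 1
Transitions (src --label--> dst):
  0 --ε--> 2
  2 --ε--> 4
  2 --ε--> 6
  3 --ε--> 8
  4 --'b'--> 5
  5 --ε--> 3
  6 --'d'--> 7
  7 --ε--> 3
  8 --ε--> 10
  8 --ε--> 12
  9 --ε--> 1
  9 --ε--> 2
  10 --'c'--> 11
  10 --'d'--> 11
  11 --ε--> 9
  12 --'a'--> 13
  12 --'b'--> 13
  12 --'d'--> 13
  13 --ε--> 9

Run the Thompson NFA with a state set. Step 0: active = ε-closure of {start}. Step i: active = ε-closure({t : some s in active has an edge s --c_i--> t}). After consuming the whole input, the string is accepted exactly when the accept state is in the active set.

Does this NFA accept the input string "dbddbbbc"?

Answer: ACCEPT

Steps:
initial (ε-close {0}): {0,2,4,6}
'd' @ 1: {3,7,8,10,12}
'b' @ 2: {1,2,4,6,9,13}  (accept∈set)
'd' @ 3: {3,7,8,10,12}
'd' @ 4: {1,2,4,6,9,11,13}  (accept∈set)
'b' @ 5: {3,5,8,10,12}
'b' @ 6: {1,2,4,6,9,13}  (accept∈set)
'b' @ 7: {3,5,8,10,12}
'c' @ 8: {1,2,4,6,9,11}  (accept∈set)
end set {1,2,4,6,9,11} — state 1 in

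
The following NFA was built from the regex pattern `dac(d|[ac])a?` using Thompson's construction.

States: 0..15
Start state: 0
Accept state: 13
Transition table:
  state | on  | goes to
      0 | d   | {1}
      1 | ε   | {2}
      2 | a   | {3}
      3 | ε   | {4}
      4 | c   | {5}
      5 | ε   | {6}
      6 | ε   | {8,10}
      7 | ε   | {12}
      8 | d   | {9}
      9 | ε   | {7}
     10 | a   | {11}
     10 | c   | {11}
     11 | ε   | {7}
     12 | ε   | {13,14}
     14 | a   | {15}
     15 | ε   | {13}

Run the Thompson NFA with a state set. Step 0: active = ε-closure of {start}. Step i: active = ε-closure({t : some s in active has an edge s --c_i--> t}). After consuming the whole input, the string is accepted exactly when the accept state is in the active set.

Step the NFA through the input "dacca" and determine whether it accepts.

start: ε-closure({0}) = {0}
'd' @ 1: {1,2}
'a' @ 2: {3,4}
'c' @ 3: {5,6,8,10}
'c' @ 4: {7,11,12,13,14}  ✓accept
'a' @ 5: {13,15}  ✓accept
after full input: {13,15}  (accept=13 in)

Answer: ACCEPT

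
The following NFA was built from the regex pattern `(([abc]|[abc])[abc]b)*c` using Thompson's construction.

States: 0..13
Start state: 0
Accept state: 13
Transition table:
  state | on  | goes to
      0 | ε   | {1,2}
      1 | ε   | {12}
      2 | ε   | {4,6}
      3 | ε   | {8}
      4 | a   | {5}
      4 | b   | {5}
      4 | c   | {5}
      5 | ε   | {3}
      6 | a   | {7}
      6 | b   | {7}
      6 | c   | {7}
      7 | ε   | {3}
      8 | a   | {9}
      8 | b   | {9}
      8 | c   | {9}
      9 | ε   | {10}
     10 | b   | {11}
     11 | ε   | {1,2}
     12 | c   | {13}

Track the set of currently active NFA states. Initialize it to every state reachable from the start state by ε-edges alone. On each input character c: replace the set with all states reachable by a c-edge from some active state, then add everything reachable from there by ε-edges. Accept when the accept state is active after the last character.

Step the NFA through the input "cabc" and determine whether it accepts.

Answer: ACCEPT

Trace:
S₀ = ε-closure({0}) = {0,1,2,4,6,12}
'c' @ 1: {3,5,7,8,13}  [accepting]
'a' @ 2: {9,10}
'b' @ 3: {1,2,4,6,11,12}
'c' @ 4: {3,5,7,8,13}  [accepting]
end set {3,5,7,8,13} — state 13 in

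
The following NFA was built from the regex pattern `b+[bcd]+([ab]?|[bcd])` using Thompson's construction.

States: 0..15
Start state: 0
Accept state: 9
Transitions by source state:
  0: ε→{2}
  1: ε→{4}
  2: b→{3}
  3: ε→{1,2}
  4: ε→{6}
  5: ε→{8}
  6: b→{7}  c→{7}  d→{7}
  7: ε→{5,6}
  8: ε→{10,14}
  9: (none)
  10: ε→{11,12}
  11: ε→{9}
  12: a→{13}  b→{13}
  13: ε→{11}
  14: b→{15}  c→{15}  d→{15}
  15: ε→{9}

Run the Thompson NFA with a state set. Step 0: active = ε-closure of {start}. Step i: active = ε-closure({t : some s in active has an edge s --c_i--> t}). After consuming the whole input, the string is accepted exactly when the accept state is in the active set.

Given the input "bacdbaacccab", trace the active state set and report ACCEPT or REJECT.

Answer: REJECT

Steps:
start: ε-closure({0}) = {0,2}
'b' @ 1: {1,2,3,4,6}
'a' @ 2: {}  — dead — no transitions
rest 'cdbaacccab' ignored (set empty)
end set {} — state 9 not in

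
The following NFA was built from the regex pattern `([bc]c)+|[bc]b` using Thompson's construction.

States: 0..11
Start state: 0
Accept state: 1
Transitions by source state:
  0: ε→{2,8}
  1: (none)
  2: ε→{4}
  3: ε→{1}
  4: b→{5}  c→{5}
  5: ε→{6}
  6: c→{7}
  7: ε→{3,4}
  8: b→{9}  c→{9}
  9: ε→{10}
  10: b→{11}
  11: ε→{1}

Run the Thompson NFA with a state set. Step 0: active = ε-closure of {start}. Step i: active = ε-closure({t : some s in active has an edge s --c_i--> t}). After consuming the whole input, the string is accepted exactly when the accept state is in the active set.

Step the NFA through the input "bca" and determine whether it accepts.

start: ε-closure({0}) = {0,2,4,8}
'b' @ 1: {5,6,9,10}
'c' @ 2: {1,3,4,7}  (accept∈set)
'a' @ 3: {}  — dead — no transitions
final: {}; accept 1 not in set

Answer: REJECT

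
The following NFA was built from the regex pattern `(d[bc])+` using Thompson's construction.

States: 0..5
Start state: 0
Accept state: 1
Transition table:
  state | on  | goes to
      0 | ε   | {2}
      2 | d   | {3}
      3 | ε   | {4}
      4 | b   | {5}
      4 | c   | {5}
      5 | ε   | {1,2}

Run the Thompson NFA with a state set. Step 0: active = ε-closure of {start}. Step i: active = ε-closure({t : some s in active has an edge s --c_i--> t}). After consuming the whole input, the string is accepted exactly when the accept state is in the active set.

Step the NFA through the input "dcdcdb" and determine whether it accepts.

Answer: ACCEPT

Trace:
initial (ε-close {0}): {0,2}
'd' @ 1: {3,4}
'c' @ 2: {1,2,5}  [accepting]
'd' @ 3: {3,4}
'c' @ 4: {1,2,5}  [accepting]
'd' @ 5: {3,4}
'b' @ 6: {1,2,5}  [accepting]
end set {1,2,5} — state 1 in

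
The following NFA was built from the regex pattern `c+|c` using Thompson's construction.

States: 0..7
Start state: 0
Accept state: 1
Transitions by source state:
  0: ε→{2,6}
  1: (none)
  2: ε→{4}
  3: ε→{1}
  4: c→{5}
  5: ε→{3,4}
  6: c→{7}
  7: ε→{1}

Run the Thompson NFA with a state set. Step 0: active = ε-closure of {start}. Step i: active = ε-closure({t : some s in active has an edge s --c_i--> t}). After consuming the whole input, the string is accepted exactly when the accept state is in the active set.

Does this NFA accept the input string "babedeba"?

S₀ = ε-closure({0}) = {0,2,4,6}
'b' @ 1: {}  — dead — no transitions
rest 'abedeba' ignored (set empty)
final: {}; accept 1 not in set

Answer: REJECT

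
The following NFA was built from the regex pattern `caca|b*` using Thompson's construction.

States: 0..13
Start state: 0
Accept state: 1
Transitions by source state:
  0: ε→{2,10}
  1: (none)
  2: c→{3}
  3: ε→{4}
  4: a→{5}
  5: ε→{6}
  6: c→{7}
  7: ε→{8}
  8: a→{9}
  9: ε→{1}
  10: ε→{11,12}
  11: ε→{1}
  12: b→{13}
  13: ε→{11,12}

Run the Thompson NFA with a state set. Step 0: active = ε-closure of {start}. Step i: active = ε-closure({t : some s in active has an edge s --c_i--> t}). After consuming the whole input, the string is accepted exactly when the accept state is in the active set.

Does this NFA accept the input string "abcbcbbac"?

Answer: REJECT

Derivation:
initial (ε-close {0}): {0,1,2,10,11,12}
'a' @ 1: {}  — state set empty
rest 'bcbcbbac' ignored (set empty)
final: {}; accept 1 not in set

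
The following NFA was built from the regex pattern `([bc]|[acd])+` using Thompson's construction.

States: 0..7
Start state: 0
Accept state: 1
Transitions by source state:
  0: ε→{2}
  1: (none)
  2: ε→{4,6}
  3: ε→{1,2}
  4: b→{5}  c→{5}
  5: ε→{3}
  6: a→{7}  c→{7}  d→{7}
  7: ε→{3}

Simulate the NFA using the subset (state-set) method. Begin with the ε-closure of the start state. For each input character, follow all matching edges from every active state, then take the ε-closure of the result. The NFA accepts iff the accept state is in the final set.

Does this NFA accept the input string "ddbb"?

initial (ε-close {0}): {0,2,4,6}
'd' @ 1: {1,2,3,4,6,7}  [accepting]
'd' @ 2: {1,2,3,4,6,7}  [accepting]
'b' @ 3: {1,2,3,4,5,6}  [accepting]
'b' @ 4: {1,2,3,4,5,6}  [accepting]
final: {1,2,3,4,5,6}; accept 1 in set

Answer: ACCEPT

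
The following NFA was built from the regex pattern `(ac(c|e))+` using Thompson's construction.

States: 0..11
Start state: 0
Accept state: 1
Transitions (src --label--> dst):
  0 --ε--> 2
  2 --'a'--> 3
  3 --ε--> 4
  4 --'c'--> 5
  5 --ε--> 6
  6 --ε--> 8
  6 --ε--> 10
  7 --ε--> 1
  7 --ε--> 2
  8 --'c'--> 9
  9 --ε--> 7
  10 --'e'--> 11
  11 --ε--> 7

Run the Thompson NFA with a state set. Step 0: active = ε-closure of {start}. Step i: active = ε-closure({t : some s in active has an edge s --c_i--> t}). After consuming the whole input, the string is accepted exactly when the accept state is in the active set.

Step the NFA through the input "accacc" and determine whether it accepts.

Answer: ACCEPT

Trace:
initial (ε-close {0}): {0,2}
'a' @ 1: {3,4}
'c' @ 2: {5,6,8,10}
'c' @ 3: {1,2,7,9}  ✓accept
'a' @ 4: {3,4}
'c' @ 5: {5,6,8,10}
'c' @ 6: {1,2,7,9}  ✓accept
end set {1,2,7,9} — state 1 in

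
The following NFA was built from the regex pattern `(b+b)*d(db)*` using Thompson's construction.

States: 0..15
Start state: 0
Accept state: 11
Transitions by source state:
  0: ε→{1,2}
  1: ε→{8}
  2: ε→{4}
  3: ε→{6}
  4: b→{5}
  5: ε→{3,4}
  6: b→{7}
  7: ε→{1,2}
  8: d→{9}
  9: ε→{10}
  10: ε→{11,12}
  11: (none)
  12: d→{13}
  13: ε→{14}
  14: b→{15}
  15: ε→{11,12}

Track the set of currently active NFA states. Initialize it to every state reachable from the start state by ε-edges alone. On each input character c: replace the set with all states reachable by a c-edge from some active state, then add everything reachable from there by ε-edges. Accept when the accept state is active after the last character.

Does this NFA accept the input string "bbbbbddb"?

initial (ε-close {0}): {0,1,2,4,8}
'b' @ 1: {3,4,5,6}
'b' @ 2: {1,2,3,4,5,6,7,8}
'b' @ 3: {1,2,3,4,5,6,7,8}
'b' @ 4: {1,2,3,4,5,6,7,8}
'b' @ 5: {1,2,3,4,5,6,7,8}
'd' @ 6: {9,10,11,12}  [accepting]
'd' @ 7: {13,14}
'b' @ 8: {11,12,15}  [accepting]
final: {11,12,15}; accept 11 in set

Answer: ACCEPT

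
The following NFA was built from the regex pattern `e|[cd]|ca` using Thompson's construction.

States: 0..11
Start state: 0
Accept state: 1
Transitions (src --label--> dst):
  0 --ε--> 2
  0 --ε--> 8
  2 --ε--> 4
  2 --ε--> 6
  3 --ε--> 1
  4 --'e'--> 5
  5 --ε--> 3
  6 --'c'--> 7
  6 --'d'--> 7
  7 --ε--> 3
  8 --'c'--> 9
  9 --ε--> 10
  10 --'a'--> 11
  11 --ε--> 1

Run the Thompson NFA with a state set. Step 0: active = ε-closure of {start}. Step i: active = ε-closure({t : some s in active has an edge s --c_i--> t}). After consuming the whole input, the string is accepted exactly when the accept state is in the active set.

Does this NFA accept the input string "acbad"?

Answer: REJECT

Derivation:
S₀ = ε-closure({0}) = {0,2,4,6,8}
'a' @ 1: {}  — no active states
rest 'cbad' ignored (set empty)
final: {}; accept 1 not in set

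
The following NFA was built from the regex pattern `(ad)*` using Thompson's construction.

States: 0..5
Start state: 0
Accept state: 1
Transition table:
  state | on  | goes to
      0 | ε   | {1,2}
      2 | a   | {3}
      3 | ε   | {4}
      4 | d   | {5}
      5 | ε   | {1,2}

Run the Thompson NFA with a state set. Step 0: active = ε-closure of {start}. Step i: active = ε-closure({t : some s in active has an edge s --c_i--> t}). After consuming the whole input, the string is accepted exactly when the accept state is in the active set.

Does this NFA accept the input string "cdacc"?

S₀ = ε-closure({0}) = {0,1,2}
'c' @ 1: {}  — dead — no transitions
rest 'dacc' ignored (set empty)
end set {} — state 1 not in

Answer: REJECT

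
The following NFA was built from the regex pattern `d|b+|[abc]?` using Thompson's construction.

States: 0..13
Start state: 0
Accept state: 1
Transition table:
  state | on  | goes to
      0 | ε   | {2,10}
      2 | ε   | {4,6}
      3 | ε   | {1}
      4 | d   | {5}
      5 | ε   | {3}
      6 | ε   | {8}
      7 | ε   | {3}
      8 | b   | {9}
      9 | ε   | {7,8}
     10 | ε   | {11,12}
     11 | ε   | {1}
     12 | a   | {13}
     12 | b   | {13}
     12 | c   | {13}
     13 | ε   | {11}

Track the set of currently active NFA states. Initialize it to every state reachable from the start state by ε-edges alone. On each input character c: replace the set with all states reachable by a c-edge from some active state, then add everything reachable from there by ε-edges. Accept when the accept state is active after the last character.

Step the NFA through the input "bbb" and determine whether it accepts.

Answer: ACCEPT

Derivation:
initial (ε-close {0}): {0,1,2,4,6,8,10,11,12}
'b' @ 1: {1,3,7,8,9,11,13}  [accepting]
'b' @ 2: {1,3,7,8,9}  [accepting]
'b' @ 3: {1,3,7,8,9}  [accepting]
end set {1,3,7,8,9} — state 1 in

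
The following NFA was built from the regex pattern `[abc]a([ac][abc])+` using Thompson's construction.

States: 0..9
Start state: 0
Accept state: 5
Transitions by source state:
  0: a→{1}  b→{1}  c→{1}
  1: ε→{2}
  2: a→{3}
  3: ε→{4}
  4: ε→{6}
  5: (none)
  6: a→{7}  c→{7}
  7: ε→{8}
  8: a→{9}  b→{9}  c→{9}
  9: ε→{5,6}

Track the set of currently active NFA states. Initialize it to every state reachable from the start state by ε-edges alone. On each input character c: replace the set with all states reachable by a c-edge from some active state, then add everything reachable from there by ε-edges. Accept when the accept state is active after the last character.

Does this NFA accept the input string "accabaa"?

S₀ = ε-closure({0}) = {0}
'a' @ 1: {1,2}
'c' @ 2: {}  — state set empty
rest 'cabaa' ignored (set empty)
final: {}; accept 5 not in set

Answer: REJECT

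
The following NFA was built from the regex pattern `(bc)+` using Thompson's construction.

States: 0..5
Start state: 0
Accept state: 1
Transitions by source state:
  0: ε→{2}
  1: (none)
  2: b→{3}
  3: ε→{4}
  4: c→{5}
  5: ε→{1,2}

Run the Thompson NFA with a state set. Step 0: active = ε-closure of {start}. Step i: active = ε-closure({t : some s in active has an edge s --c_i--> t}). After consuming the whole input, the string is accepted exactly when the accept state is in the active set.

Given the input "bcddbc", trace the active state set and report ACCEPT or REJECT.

Answer: REJECT

Steps:
S₀ = ε-closure({0}) = {0,2}
'b' @ 1: {3,4}
'c' @ 2: {1,2,5}  ✓accept
'd' @ 3: {}  — dead — no transitions
rest 'dbc' ignored (set empty)
end set {} — state 1 not in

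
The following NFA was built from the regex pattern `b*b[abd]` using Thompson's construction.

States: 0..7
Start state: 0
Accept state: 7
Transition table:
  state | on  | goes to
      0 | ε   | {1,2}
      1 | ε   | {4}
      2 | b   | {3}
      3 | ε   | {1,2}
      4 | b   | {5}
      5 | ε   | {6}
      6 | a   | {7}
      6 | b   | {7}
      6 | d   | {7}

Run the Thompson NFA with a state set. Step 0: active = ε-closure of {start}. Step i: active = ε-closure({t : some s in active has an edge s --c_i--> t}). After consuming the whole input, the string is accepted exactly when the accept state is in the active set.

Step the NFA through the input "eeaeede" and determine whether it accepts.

Answer: REJECT

Derivation:
S₀ = ε-closure({0}) = {0,1,2,4}
'e' @ 1: {}  — no active states
rest 'eaeede' ignored (set empty)
after full input: {}  (accept=7 not in)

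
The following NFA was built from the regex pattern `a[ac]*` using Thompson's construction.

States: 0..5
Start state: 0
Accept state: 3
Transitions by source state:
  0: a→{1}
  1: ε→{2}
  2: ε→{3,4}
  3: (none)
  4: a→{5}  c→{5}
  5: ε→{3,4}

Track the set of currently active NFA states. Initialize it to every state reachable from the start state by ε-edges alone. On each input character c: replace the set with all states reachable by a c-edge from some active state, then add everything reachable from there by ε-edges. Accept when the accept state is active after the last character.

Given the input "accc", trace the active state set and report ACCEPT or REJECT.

Answer: ACCEPT

Derivation:
start: ε-closure({0}) = {0}
'a' @ 1: {1,2,3,4}  (accept∈set)
'c' @ 2: {3,4,5}  (accept∈set)
'c' @ 3: {3,4,5}  (accept∈set)
'c' @ 4: {3,4,5}  (accept∈set)
after full input: {3,4,5}  (accept=3 in)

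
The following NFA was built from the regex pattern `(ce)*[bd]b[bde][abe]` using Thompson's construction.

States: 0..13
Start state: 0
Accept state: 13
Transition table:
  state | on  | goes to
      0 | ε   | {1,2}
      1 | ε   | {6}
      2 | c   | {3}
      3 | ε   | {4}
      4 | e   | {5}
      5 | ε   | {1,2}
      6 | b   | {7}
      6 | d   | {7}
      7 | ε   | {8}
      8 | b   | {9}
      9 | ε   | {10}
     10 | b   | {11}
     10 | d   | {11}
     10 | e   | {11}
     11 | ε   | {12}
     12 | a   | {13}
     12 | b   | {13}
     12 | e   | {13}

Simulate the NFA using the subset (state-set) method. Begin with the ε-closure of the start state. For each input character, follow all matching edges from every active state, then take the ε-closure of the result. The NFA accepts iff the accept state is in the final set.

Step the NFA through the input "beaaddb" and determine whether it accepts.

start: ε-closure({0}) = {0,1,2,6}
'b' @ 1: {7,8}
'e' @ 2: {}  — no active states
rest 'aaddb' ignored (set empty)
end set {} — state 13 not in

Answer: REJECT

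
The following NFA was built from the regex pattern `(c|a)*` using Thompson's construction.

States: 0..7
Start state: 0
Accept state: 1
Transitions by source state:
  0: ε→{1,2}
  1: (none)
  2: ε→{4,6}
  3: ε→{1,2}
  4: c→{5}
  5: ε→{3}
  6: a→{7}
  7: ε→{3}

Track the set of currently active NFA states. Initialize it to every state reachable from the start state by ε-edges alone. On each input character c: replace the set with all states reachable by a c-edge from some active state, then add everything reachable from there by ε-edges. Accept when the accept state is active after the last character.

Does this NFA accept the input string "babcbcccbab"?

Answer: REJECT

Steps:
start: ε-closure({0}) = {0,1,2,4,6}
'b' @ 1: {}  — state set empty
rest 'abcbcccbab' ignored (set empty)
after full input: {}  (accept=1 not in)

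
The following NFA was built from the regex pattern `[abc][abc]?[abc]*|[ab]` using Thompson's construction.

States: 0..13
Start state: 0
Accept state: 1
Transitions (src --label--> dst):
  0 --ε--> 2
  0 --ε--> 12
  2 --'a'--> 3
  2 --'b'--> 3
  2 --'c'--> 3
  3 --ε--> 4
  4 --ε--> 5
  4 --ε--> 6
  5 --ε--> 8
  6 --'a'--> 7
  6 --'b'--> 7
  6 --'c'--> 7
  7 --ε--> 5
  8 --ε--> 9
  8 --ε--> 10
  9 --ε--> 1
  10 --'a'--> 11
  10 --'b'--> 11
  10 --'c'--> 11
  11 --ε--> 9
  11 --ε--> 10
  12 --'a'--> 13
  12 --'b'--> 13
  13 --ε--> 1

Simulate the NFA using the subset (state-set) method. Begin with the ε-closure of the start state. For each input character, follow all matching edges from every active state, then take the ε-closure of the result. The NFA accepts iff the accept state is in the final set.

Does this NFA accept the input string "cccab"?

start: ε-closure({0}) = {0,2,12}
'c' @ 1: {1,3,4,5,6,8,9,10}  (accept∈set)
'c' @ 2: {1,5,7,8,9,10,11}  (accept∈set)
'c' @ 3: {1,9,10,11}  (accept∈set)
'a' @ 4: {1,9,10,11}  (accept∈set)
'b' @ 5: {1,9,10,11}  (accept∈set)
final: {1,9,10,11}; accept 1 in set

Answer: ACCEPT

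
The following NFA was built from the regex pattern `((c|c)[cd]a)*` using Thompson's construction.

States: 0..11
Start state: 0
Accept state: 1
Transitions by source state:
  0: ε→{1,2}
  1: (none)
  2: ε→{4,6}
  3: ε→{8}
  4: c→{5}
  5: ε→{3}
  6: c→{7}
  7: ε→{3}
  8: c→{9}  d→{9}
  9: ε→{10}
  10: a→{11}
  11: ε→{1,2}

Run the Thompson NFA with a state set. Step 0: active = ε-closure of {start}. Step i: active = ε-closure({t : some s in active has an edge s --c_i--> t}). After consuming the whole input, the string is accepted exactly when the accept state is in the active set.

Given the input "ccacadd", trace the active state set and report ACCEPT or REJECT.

start: ε-closure({0}) = {0,1,2,4,6}
'c' @ 1: {3,5,7,8}
'c' @ 2: {9,10}
'a' @ 3: {1,2,4,6,11}  ✓accept
'c' @ 4: {3,5,7,8}
'a' @ 5: {}  — state set empty
rest 'dd' ignored (set empty)
final: {}; accept 1 not in set

Answer: REJECT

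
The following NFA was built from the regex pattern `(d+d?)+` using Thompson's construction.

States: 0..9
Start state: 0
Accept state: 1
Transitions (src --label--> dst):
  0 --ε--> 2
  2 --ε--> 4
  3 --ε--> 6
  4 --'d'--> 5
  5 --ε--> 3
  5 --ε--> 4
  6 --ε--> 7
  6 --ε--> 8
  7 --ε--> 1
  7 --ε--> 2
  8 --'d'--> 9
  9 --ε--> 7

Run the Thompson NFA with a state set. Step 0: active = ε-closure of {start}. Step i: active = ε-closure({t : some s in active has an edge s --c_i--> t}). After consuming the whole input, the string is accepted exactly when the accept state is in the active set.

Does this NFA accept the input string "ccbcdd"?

Answer: REJECT

Trace:
S₀ = ε-closure({0}) = {0,2,4}
'c' @ 1: {}  — state set empty
rest 'cbcdd' ignored (set empty)
end set {} — state 1 not in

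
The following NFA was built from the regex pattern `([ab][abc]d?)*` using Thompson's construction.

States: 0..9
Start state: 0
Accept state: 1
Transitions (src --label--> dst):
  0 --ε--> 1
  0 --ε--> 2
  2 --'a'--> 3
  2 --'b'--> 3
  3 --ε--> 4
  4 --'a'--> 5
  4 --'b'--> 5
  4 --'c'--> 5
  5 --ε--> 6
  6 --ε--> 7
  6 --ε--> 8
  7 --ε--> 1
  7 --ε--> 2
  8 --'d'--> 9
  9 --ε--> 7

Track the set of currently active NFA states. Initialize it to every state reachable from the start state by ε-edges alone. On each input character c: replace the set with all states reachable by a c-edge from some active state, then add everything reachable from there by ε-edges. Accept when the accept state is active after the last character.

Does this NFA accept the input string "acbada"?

S₀ = ε-closure({0}) = {0,1,2}
'a' @ 1: {3,4}
'c' @ 2: {1,2,5,6,7,8}  [accepting]
'b' @ 3: {3,4}
'a' @ 4: {1,2,5,6,7,8}  [accepting]
'd' @ 5: {1,2,7,9}  [accepting]
'a' @ 6: {3,4}
final: {3,4}; accept 1 not in set

Answer: REJECT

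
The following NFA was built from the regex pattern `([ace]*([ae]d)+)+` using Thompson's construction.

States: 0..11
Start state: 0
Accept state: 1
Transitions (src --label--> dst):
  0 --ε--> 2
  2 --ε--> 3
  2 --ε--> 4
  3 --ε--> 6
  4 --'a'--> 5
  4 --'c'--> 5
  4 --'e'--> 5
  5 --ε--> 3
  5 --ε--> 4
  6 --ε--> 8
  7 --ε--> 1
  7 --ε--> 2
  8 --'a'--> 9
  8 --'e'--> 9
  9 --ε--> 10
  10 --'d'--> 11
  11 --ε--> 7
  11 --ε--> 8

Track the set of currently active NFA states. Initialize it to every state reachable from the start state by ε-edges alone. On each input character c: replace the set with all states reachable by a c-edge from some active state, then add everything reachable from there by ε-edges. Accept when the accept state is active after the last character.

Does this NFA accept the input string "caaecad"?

initial (ε-close {0}): {0,2,3,4,6,8}
'c' @ 1: {3,4,5,6,8}
'a' @ 2: {3,4,5,6,8,9,10}
'a' @ 3: {3,4,5,6,8,9,10}
'e' @ 4: {3,4,5,6,8,9,10}
'c' @ 5: {3,4,5,6,8}
'a' @ 6: {3,4,5,6,8,9,10}
'd' @ 7: {1,2,3,4,6,7,8,11}  (accept∈set)
end set {1,2,3,4,6,7,8,11} — state 1 in

Answer: ACCEPT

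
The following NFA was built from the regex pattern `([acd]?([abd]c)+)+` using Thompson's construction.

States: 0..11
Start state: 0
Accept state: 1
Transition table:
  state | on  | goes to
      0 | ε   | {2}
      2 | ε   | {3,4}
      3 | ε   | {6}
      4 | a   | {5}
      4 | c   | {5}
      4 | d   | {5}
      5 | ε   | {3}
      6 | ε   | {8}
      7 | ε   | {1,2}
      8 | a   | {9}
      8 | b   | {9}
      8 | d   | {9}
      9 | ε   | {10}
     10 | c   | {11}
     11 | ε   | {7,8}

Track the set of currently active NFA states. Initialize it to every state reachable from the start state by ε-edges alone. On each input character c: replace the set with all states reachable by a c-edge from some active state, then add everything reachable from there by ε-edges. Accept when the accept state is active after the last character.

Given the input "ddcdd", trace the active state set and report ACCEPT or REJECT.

start: ε-closure({0}) = {0,2,3,4,6,8}
'd' @ 1: {3,5,6,8,9,10}
'd' @ 2: {9,10}
'c' @ 3: {1,2,3,4,6,7,8,11}  ✓accept
'd' @ 4: {3,5,6,8,9,10}
'd' @ 5: {9,10}
end set {9,10} — state 1 not in

Answer: REJECT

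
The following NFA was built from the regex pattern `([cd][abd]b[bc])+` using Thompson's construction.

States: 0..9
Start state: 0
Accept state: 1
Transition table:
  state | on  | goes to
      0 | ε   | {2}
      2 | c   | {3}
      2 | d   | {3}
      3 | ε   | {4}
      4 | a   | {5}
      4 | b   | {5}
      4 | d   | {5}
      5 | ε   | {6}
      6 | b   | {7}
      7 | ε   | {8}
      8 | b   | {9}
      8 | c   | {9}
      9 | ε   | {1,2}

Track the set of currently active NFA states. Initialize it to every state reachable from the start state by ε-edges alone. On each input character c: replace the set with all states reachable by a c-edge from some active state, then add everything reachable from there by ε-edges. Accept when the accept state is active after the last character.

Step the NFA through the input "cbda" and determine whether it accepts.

S₀ = ε-closure({0}) = {0,2}
'c' @ 1: {3,4}
'b' @ 2: {5,6}
'd' @ 3: {}  — no active states
rest 'a' ignored (set empty)
final: {}; accept 1 not in set

Answer: REJECT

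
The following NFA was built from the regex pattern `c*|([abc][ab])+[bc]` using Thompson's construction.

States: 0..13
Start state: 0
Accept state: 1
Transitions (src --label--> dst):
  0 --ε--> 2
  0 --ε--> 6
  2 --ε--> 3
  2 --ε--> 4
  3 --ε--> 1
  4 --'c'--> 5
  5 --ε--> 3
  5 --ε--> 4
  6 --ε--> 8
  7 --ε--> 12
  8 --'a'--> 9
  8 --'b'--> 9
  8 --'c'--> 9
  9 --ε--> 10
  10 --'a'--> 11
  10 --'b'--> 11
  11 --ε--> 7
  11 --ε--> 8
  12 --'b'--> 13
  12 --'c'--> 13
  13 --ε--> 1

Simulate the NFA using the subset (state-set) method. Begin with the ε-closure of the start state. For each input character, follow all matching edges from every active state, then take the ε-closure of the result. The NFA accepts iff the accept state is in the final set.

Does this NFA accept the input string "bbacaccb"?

start: ε-closure({0}) = {0,1,2,3,4,6,8}
'b' @ 1: {9,10}
'b' @ 2: {7,8,11,12}
'a' @ 3: {9,10}
'c' @ 4: {}  — state set empty
rest 'accb' ignored (set empty)
end set {} — state 1 not in

Answer: REJECT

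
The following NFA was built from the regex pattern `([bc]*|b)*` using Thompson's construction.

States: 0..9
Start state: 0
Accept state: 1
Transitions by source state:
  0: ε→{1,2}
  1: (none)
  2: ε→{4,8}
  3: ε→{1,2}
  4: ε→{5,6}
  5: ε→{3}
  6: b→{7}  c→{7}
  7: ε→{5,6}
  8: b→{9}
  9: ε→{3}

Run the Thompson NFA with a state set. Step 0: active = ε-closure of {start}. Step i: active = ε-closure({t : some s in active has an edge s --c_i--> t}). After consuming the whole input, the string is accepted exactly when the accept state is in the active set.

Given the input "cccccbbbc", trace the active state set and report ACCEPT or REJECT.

Answer: ACCEPT

Trace:
initial (ε-close {0}): {0,1,2,3,4,5,6,8}
'c' @ 1: {1,2,3,4,5,6,7,8}  [accepting]
'c' @ 2: {1,2,3,4,5,6,7,8}  [accepting]
'c' @ 3: {1,2,3,4,5,6,7,8}  [accepting]
'c' @ 4: {1,2,3,4,5,6,7,8}  [accepting]
'c' @ 5: {1,2,3,4,5,6,7,8}  [accepting]
'b' @ 6: {1,2,3,4,5,6,7,8,9}  [accepting]
'b' @ 7: {1,2,3,4,5,6,7,8,9}  [accepting]
'b' @ 8: {1,2,3,4,5,6,7,8,9}  [accepting]
'c' @ 9: {1,2,3,4,5,6,7,8}  [accepting]
final: {1,2,3,4,5,6,7,8}; accept 1 in set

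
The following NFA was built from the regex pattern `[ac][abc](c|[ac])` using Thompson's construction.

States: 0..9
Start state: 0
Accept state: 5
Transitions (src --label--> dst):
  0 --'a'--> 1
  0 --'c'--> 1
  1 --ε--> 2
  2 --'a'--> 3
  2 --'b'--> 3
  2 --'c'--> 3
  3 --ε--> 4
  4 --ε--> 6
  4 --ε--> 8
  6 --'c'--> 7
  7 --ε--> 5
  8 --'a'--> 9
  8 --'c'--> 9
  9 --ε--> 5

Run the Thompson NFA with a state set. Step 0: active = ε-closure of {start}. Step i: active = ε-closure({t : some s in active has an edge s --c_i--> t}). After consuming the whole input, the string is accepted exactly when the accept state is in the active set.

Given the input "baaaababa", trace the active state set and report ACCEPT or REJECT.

Answer: REJECT

Derivation:
S₀ = ε-closure({0}) = {0}
'b' @ 1: {}  — state set empty
rest 'aaaababa' ignored (set empty)
final: {}; accept 5 not in set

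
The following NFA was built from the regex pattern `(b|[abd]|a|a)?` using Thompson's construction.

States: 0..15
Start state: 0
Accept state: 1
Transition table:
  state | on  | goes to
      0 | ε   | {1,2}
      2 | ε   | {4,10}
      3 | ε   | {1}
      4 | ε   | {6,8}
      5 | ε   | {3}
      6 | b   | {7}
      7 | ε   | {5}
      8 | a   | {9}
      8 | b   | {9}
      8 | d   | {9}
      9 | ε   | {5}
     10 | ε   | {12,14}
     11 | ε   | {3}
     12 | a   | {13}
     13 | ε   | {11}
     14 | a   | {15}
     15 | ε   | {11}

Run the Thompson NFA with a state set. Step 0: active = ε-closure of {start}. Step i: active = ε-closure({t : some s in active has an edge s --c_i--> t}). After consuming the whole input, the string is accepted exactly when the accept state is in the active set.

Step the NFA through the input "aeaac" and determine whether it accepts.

start: ε-closure({0}) = {0,1,2,4,6,8,10,12,14}
'a' @ 1: {1,3,5,9,11,13,15}  [accepting]
'e' @ 2: {}  — no active states
rest 'aac' ignored (set empty)
final: {}; accept 1 not in set

Answer: REJECT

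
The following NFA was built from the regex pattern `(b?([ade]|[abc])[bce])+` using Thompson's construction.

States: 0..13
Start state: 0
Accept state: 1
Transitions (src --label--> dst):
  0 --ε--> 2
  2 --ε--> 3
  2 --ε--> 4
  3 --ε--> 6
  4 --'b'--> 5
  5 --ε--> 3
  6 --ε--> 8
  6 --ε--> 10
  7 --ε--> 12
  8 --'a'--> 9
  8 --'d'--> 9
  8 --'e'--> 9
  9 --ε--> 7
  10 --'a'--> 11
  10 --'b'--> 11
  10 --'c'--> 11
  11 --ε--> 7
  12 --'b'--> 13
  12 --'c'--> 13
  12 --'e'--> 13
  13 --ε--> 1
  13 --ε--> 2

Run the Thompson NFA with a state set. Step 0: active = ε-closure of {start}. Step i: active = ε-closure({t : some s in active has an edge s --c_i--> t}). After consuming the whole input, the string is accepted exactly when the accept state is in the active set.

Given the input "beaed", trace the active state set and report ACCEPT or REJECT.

S₀ = ε-closure({0}) = {0,2,3,4,6,8,10}
'b' @ 1: {3,5,6,7,8,10,11,12}
'e' @ 2: {1,2,3,4,6,7,8,9,10,12,13}  ✓accept
'a' @ 3: {7,9,11,12}
'e' @ 4: {1,2,3,4,6,8,10,13}  ✓accept
'd' @ 5: {7,9,12}
after full input: {7,9,12}  (accept=1 not in)

Answer: REJECT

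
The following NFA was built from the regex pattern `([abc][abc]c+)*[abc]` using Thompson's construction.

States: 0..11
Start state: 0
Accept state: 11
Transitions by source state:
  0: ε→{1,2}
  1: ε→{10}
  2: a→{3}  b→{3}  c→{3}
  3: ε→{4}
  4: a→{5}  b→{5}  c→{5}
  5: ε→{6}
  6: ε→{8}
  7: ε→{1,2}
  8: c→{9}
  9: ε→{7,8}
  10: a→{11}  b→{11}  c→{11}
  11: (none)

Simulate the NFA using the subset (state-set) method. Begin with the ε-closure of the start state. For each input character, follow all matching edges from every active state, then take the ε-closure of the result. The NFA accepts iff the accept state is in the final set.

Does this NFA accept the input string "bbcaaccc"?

Answer: ACCEPT

Steps:
S₀ = ε-closure({0}) = {0,1,2,10}
'b' @ 1: {3,4,11}  [accepting]
'b' @ 2: {5,6,8}
'c' @ 3: {1,2,7,8,9,10}
'a' @ 4: {3,4,11}  [accepting]
'a' @ 5: {5,6,8}
'c' @ 6: {1,2,7,8,9,10}
'c' @ 7: {1,2,3,4,7,8,9,10,11}  [accepting]
'c' @ 8: {1,2,3,4,5,6,7,8,9,10,11}  [accepting]
end set {1,2,3,4,5,6,7,8,9,10,11} — state 11 in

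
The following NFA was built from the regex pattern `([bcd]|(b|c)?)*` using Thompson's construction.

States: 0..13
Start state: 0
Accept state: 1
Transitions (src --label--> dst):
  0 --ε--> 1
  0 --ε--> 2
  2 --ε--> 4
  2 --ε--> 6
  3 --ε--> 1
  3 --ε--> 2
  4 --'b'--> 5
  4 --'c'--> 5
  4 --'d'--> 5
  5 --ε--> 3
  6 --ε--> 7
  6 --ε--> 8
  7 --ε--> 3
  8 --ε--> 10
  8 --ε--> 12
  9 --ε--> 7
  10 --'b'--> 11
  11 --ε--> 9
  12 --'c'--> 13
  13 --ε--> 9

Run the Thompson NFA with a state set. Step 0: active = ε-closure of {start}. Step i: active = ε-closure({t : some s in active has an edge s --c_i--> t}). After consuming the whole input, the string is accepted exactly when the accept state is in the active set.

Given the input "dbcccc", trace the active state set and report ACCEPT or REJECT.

Answer: ACCEPT

Trace:
S₀ = ε-closure({0}) = {0,1,2,3,4,6,7,8,10,12}
'd' @ 1: {1,2,3,4,5,6,7,8,10,12}  [accepting]
'b' @ 2: {1,2,3,4,5,6,7,8,9,10,11,12}  [accepting]
'c' @ 3: {1,2,3,4,5,6,7,8,9,10,12,13}  [accepting]
'c' @ 4: {1,2,3,4,5,6,7,8,9,10,12,13}  [accepting]
'c' @ 5: {1,2,3,4,5,6,7,8,9,10,12,13}  [accepting]
'c' @ 6: {1,2,3,4,5,6,7,8,9,10,12,13}  [accepting]
end set {1,2,3,4,5,6,7,8,9,10,12,13} — state 1 in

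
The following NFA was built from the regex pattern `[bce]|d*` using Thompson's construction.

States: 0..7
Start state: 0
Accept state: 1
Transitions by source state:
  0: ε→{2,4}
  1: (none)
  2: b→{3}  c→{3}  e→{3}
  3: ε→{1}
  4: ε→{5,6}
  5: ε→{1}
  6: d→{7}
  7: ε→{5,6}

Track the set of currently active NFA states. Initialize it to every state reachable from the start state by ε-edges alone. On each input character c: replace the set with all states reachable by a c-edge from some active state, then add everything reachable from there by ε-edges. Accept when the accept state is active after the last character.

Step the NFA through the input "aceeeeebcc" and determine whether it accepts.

initial (ε-close {0}): {0,1,2,4,5,6}
'a' @ 1: {}  — state set empty
rest 'ceeeeebcc' ignored (set empty)
after full input: {}  (accept=1 not in)

Answer: REJECT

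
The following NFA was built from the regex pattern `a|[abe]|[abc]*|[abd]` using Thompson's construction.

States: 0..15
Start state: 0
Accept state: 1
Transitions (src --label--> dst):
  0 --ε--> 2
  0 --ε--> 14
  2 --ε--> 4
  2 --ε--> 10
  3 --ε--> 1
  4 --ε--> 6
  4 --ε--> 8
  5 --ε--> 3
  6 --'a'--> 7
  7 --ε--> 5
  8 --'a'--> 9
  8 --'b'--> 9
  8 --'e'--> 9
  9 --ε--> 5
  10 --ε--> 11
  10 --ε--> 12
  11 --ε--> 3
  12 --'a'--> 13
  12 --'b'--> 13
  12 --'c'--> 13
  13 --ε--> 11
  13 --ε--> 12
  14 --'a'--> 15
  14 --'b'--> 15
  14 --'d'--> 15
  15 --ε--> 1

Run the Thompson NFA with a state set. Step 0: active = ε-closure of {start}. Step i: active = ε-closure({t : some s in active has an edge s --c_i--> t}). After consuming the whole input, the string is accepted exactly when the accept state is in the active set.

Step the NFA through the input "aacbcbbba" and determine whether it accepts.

S₀ = ε-closure({0}) = {0,1,2,3,4,6,8,10,11,12,14}
'a' @ 1: {1,3,5,7,9,11,12,13,15}  ✓accept
'a' @ 2: {1,3,11,12,13}  ✓accept
'c' @ 3: {1,3,11,12,13}  ✓accept
'b' @ 4: {1,3,11,12,13}  ✓accept
'c' @ 5: {1,3,11,12,13}  ✓accept
'b' @ 6: {1,3,11,12,13}  ✓accept
'b' @ 7: {1,3,11,12,13}  ✓accept
'b' @ 8: {1,3,11,12,13}  ✓accept
'a' @ 9: {1,3,11,12,13}  ✓accept
after full input: {1,3,11,12,13}  (accept=1 in)

Answer: ACCEPT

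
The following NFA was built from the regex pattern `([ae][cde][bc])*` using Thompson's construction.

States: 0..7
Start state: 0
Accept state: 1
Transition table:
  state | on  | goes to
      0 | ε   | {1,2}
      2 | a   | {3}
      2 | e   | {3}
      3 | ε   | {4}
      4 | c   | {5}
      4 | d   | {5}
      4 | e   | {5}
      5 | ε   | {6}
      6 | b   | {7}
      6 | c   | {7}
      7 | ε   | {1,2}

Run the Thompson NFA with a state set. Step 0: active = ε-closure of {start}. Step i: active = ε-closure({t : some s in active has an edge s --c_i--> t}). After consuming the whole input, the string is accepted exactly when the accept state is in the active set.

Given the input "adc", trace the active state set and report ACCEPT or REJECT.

Answer: ACCEPT

Steps:
initial (ε-close {0}): {0,1,2}
'a' @ 1: {3,4}
'd' @ 2: {5,6}
'c' @ 3: {1,2,7}  ✓accept
final: {1,2,7}; accept 1 in set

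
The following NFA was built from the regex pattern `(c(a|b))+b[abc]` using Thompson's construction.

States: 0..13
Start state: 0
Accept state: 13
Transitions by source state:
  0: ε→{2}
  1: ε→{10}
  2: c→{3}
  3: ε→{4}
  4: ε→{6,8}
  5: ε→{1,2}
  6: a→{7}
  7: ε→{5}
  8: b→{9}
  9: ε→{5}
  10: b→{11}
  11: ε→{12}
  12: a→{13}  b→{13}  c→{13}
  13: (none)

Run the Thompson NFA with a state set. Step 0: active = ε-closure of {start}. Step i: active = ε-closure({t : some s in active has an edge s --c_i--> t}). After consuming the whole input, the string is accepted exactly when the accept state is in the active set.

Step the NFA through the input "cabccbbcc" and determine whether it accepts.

Answer: REJECT

Trace:
S₀ = ε-closure({0}) = {0,2}
'c' @ 1: {3,4,6,8}
'a' @ 2: {1,2,5,7,10}
'b' @ 3: {11,12}
'c' @ 4: {13}  [accepting]
'c' @ 5: {}  — state set empty
rest 'bbcc' ignored (set empty)
end set {} — state 13 not in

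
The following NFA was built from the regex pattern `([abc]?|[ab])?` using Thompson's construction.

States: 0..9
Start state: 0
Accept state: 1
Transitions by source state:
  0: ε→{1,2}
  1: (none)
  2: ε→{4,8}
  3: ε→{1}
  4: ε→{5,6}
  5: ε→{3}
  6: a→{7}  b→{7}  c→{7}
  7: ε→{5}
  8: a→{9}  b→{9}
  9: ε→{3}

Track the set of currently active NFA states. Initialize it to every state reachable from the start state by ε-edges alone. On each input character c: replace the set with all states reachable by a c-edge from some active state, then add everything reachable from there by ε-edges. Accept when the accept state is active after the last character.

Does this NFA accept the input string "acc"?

start: ε-closure({0}) = {0,1,2,3,4,5,6,8}
'a' @ 1: {1,3,5,7,9}  (accept∈set)
'c' @ 2: {}  — no active states
rest 'c' ignored (set empty)
final: {}; accept 1 not in set

Answer: REJECT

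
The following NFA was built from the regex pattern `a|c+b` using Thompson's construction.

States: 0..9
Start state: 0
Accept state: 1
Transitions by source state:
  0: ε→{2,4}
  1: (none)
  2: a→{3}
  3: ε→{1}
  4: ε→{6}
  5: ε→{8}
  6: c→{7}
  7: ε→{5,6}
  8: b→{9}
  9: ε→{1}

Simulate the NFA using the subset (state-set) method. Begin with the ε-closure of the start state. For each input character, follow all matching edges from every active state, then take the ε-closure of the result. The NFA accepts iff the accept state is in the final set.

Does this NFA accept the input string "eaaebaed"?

Answer: REJECT

Trace:
S₀ = ε-closure({0}) = {0,2,4,6}
'e' @ 1: {}  — state set empty
rest 'aaebaed' ignored (set empty)
final: {}; accept 1 not in set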